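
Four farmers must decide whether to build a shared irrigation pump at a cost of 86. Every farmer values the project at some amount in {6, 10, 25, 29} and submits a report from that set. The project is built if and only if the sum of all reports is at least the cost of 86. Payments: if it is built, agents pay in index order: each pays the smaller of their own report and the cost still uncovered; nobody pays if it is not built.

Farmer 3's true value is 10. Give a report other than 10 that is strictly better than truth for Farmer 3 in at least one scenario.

6

Suppose Farmer 1 reports 25, Farmer 2 reports 29 and Farmer 4 reports 29.
Report 10: project built, pays 10, utility 10 - 10 = 0.
Report 6: project built, pays 6, utility 10 - 6 = 4.
So reporting 6 beats truth here (4 > 0).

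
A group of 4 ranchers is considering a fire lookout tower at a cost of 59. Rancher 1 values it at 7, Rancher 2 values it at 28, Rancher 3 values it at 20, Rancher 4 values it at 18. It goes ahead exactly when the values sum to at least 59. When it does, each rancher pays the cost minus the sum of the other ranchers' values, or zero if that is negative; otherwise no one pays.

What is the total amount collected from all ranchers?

Total value 73 ≥ cost 59, so it is built.
Rancher 1: others sum to 66; max(0, 59 - 66) = 0.
Rancher 2: others sum to 45; max(0, 59 - 45) = 14.
Rancher 3: others sum to 53; max(0, 59 - 53) = 6.
Rancher 4: others sum to 55; max(0, 59 - 55) = 4.
Total collected = 0 + 14 + 6 + 4 = 24.

24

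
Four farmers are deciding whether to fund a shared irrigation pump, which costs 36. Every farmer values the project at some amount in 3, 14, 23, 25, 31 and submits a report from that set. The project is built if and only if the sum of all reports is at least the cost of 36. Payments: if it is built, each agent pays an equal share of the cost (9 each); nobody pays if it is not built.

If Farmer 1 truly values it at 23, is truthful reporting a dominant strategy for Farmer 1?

No

Consider the case where Farmer 2 reports 3, Farmer 3 reports 3 and Farmer 4 reports 3.
Truthful report 23: project not built, utility 0.
Report 31 instead: project built, pays 9, utility 23 - 9 = 14.
Since 14 > 0, reporting 31 is strictly better here, so truthful reporting is not dominant.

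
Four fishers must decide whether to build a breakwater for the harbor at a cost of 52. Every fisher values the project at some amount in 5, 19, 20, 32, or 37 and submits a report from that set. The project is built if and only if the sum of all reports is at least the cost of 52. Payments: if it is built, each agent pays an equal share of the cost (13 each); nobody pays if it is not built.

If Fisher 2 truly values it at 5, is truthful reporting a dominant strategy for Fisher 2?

Check each profile of the others' reports and compare truth against every alternative report.
Others report (5, 5, 32): truth gives 0, best alternative gives -8.
Others report (5, 19, 19): truth gives 0, best alternative gives -8.
Others report (5, 19, 20): truth gives 0, best alternative gives -8.
Others report (5, 20, 19): truth gives 0, best alternative gives -8.
Others report (5, 20, 20): truth gives 0, best alternative gives -8.
Others report (5, 32, 5): truth gives 0, best alternative gives -8.
(Remaining 119 profiles checked similarly; truth is weakly best in each.)
In every case the truthful report is at least as good as any alternative, so it is a dominant strategy.

Yes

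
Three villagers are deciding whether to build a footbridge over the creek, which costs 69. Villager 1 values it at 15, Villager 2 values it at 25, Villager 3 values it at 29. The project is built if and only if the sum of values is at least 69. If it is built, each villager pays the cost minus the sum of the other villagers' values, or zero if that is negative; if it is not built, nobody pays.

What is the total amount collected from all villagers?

69

Total value 69 ≥ cost 69, so it is built.
Villager 1: others sum to 54; max(0, 69 - 54) = 15.
Villager 2: others sum to 44; max(0, 69 - 44) = 25.
Villager 3: others sum to 40; max(0, 69 - 40) = 29.
Total collected = 15 + 25 + 29 = 69.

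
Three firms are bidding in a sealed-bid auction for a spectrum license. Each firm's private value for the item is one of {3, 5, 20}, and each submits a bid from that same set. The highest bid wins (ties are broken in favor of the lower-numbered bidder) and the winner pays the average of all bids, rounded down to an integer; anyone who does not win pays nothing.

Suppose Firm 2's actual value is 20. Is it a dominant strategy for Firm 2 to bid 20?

No

Consider the case where Firm 1 bids 3 and Firm 3 bids 3.
Truthful bid 20: wins, pays 8, utility 20 - 8 = 12.
Bid 5 instead: wins, pays 3, utility 20 - 3 = 17.
Since 17 > 12, bidding 5 is strictly better here, so truthful bidding is not dominant.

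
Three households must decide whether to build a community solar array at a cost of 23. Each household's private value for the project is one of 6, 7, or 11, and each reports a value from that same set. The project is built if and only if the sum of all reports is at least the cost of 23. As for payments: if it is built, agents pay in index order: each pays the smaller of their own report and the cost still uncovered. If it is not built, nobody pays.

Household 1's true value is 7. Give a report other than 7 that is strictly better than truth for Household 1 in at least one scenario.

Suppose Household 2 reports 6 and Household 3 reports 11.
Report 7: project built, pays 7, utility 7 - 7 = 0.
Report 6: project built, pays 6, utility 7 - 6 = 1.
So reporting 6 beats truth here (1 > 0).

6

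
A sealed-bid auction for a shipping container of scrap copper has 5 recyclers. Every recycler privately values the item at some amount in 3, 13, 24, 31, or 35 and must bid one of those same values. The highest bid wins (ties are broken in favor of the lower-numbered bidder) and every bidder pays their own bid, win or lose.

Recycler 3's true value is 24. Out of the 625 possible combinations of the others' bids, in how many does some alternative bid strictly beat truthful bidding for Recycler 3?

Others bid (3, 3, 3, 3): truth gives 0; bid 13 gives 11 > 0. Violating.
Others bid (3, 3, 3, 13): truth gives 0; bid 13 gives 11 > 0. Violating.
Others bid (3, 3, 3, 31): truth gives -24; bid 3 gives -3 > -24. Violating.
Others bid (3, 3, 3, 35): truth gives -24; bid 3 gives -3 > -24. Violating.
Others bid (3, 3, 3, 24): truth gives 0; no alternative beats it.
Others bid (3, 3, 13, 24): truth gives 0; no alternative beats it.
(Checking all 625 profiles: 593 have a profitable deviation, 32 do not.)

593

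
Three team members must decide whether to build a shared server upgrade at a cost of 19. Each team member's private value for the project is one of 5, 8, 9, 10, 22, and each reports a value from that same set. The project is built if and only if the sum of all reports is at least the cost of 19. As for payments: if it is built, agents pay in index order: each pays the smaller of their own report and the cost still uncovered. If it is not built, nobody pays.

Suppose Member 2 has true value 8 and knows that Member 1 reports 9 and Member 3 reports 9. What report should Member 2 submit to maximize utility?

5

Report 5: project built, pays 5, utility 8 - 5 = 3.
Report 8: project built, pays 8, utility 8 - 8 = 0.
Report 9: project built, pays 9, utility 8 - 9 = -1.
Report 10: project built, pays 10, utility 8 - 10 = -2.
Report 22: project built, pays 10, utility 8 - 10 = -2.
The best choice is 5 with utility 3.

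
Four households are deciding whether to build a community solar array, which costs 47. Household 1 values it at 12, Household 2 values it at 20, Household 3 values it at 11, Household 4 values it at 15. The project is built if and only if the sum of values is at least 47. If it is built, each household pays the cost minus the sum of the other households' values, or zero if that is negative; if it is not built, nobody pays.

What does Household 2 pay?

9

Total value 58 ≥ cost 47, so the project is built.
The other households' values sum to 38.
Cost minus that sum is 47 - 38 = 9.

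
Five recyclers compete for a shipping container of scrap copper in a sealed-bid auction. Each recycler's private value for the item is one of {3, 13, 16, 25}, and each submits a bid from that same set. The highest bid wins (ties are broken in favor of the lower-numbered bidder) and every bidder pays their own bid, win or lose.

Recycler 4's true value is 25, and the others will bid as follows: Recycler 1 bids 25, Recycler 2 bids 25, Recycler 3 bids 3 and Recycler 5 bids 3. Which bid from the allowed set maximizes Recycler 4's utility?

3

Bid 3: loses but pays 3, utility -3.
Bid 13: loses but pays 13, utility -13.
Bid 16: loses but pays 16, utility -16.
Bid 25: loses but pays 25, utility -25.
The best choice is 3 with utility -3.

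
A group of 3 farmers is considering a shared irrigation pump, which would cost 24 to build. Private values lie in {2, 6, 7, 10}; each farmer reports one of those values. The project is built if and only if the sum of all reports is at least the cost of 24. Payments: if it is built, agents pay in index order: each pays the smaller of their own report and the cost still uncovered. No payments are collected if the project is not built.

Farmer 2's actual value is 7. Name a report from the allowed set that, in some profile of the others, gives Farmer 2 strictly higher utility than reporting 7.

6

Suppose Farmer 1 reports 10 and Farmer 3 reports 10.
Report 7: project built, pays 7, utility 7 - 7 = 0.
Report 6: project built, pays 6, utility 7 - 6 = 1.
So reporting 6 beats truth here (1 > 0).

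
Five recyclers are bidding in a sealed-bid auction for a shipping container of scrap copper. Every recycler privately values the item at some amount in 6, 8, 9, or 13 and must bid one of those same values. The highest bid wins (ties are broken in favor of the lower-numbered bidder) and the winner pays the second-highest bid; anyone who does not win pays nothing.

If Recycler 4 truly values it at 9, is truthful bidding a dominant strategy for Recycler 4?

Check each profile of the others' bids and compare truth against every alternative bid.
Others bid (6, 6, 6, 6): truth gives 3, best alternative gives 3.
Others bid (6, 6, 6, 8): truth gives 1, best alternative gives 1.
Others bid (6, 6, 8, 6): truth gives 1, best alternative gives 1.
Others bid (6, 6, 8, 8): truth gives 1, best alternative gives 1.
Others bid (6, 8, 6, 6): truth gives 1, best alternative gives 1.
Others bid (6, 8, 6, 8): truth gives 1, best alternative gives 1.
(Remaining 250 profiles checked similarly; truth is weakly best in each.)
In every case the truthful bid is at least as good as any alternative, so it is a dominant strategy.

Yes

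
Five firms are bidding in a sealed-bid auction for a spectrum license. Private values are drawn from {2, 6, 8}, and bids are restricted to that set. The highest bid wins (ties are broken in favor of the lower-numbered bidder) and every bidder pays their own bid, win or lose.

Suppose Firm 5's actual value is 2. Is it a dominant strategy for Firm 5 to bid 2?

Check each profile of the others' bids and compare truth against every alternative bid.
Others bid (2, 2, 2, 6): truth gives -2, best alternative gives -6.
Others bid (2, 2, 2, 8): truth gives -2, best alternative gives -6.
Others bid (2, 2, 6, 2): truth gives -2, best alternative gives -6.
Others bid (2, 2, 6, 6): truth gives -2, best alternative gives -6.
Others bid (2, 2, 6, 8): truth gives -2, best alternative gives -6.
Others bid (2, 2, 8, 2): truth gives -2, best alternative gives -6.
(Remaining 75 profiles checked similarly; truth is weakly best in each.)
In every case the truthful bid is at least as good as any alternative, so it is a dominant strategy.

Yes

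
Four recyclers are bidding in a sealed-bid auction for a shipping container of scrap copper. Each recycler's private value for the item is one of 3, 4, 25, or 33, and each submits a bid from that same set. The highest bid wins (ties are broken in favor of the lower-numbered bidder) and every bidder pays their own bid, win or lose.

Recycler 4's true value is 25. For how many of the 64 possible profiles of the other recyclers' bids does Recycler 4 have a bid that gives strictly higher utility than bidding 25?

57

Others bid (3, 3, 3): truth gives 0; bid 4 gives 21 > 0. Violating.
Others bid (3, 3, 25): truth gives -25; bid 3 gives -3 > -25. Violating.
Others bid (3, 3, 33): truth gives -25; bid 3 gives -3 > -25. Violating.
Others bid (3, 4, 25): truth gives -25; bid 3 gives -3 > -25. Violating.
Others bid (3, 3, 4): truth gives 0; no alternative beats it.
Others bid (3, 4, 3): truth gives 0; no alternative beats it.
(Checking all 64 profiles: 57 have a profitable deviation, 7 do not.)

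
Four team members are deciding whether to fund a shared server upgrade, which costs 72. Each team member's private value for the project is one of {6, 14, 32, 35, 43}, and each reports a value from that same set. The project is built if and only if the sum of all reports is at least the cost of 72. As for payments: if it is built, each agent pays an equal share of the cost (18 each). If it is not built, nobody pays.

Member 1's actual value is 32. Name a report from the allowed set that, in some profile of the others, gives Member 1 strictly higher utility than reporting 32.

43

Suppose Member 2 reports 6, Member 3 reports 14 and Member 4 reports 14.
Report 32: project not built, utility 0.
Report 43: project built, pays 18, utility 32 - 18 = 14.
So reporting 43 beats truth here (14 > 0).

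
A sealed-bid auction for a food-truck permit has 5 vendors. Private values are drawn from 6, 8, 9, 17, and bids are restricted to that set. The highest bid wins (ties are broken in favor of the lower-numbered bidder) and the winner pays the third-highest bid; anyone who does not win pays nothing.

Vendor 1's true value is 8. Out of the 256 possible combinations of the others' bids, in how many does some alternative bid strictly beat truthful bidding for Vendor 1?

8

Others bid (6, 6, 6, 9): truth gives 0; bid 9 gives 2 > 0. Violating.
Others bid (6, 6, 6, 17): truth gives 0; bid 17 gives 2 > 0. Violating.
Others bid (6, 6, 9, 6): truth gives 0; bid 9 gives 2 > 0. Violating.
Others bid (6, 6, 17, 6): truth gives 0; bid 17 gives 2 > 0. Violating.
Others bid (6, 6, 6, 6): truth gives 2; no alternative beats it.
Others bid (6, 6, 6, 8): truth gives 2; no alternative beats it.
(Checking all 256 profiles: 8 have a profitable deviation, 248 do not.)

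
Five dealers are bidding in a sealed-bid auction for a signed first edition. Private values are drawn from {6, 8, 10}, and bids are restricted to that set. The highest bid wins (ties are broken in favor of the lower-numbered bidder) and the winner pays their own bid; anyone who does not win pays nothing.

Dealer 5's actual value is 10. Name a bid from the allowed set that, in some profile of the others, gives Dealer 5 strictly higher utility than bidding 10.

8

Suppose Dealer 1 bids 6, Dealer 2 bids 6, Dealer 3 bids 6 and Dealer 4 bids 6.
Bid 10: wins, pays 10, utility 10 - 10 = 0.
Bid 8: wins, pays 8, utility 10 - 8 = 2.
So bidding 8 beats truth here (2 > 0).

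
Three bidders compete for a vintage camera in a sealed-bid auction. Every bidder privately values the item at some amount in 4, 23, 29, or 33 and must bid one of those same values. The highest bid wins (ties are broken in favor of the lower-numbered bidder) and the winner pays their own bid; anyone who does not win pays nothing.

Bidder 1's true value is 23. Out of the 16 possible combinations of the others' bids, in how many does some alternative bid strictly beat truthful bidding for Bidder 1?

1

Others bid (4, 4): truth gives 0; bid 4 gives 19 > 0. Violating.
Others bid (4, 23): truth gives 0; no alternative beats it.
Others bid (4, 29): truth gives 0; no alternative beats it.
(Checking all 16 profiles: 1 has a profitable deviation, 15 do not.)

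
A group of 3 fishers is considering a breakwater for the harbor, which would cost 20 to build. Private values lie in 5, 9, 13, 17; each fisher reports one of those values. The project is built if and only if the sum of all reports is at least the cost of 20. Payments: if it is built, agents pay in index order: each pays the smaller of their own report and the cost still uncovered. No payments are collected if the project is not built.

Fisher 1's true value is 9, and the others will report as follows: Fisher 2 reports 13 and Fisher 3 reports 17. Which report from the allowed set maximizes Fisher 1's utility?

Report 5: project built, pays 5, utility 9 - 5 = 4.
Report 9: project built, pays 9, utility 9 - 9 = 0.
Report 13: project built, pays 13, utility 9 - 13 = -4.
Report 17: project built, pays 17, utility 9 - 17 = -8.
The best choice is 5 with utility 4.

5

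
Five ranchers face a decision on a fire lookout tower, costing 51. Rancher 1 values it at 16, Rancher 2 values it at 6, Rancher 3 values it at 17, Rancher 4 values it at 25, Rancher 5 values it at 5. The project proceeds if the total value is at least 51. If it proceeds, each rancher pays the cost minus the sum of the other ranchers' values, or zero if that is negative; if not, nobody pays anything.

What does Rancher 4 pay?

Total value 69 ≥ cost 51, so the project is built.
The other ranchers' values sum to 44.
Cost minus that sum is 51 - 44 = 7.

7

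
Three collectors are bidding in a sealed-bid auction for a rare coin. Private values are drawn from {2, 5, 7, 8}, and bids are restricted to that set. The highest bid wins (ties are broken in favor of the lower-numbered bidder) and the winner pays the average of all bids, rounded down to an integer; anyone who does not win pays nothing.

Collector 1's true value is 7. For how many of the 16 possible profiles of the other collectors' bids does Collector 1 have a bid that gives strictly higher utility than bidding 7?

3

Others bid (2, 2): truth gives 4; bid 2 gives 5 > 4. Violating.
Others bid (2, 8): truth gives 0; bid 8 gives 1 > 0. Violating.
Others bid (8, 2): truth gives 0; bid 8 gives 1 > 0. Violating.
Others bid (2, 5): truth gives 3; no alternative beats it.
Others bid (2, 7): truth gives 2; no alternative beats it.
(Checking all 16 profiles: 3 have a profitable deviation, 13 do not.)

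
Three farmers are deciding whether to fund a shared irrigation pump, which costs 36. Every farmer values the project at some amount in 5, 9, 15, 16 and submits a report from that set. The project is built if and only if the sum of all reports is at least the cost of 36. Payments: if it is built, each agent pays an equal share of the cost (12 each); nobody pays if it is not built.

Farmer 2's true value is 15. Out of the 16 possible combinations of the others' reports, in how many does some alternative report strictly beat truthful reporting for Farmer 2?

2

Others report (5, 15): truth gives 0; report 16 gives 3 > 0. Violating.
Others report (15, 5): truth gives 0; report 16 gives 3 > 0. Violating.
Others report (5, 5): truth gives 0; no alternative beats it.
Others report (5, 9): truth gives 0; no alternative beats it.
(Checking all 16 profiles: 2 have a profitable deviation, 14 do not.)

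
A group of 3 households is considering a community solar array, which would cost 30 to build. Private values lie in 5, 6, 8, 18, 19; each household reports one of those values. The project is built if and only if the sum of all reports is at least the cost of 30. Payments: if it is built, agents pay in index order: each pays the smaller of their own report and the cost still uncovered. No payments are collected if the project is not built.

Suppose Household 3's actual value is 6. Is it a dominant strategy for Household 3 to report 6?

Yes

Check each profile of the others' reports and compare truth against every alternative report.
Others report (18, 18): truth gives 6, best alternative gives 6.
Others report (18, 19): truth gives 6, best alternative gives 6.
Others report (19, 18): truth gives 6, best alternative gives 6.
Others report (19, 19): truth gives 6, best alternative gives 6.
Others report (8, 19): truth gives 3, best alternative gives 3.
Others report (19, 8): truth gives 3, best alternative gives 3.
(Remaining 19 profiles checked similarly; truth is weakly best in each.)
In every case the truthful report is at least as good as any alternative, so it is a dominant strategy.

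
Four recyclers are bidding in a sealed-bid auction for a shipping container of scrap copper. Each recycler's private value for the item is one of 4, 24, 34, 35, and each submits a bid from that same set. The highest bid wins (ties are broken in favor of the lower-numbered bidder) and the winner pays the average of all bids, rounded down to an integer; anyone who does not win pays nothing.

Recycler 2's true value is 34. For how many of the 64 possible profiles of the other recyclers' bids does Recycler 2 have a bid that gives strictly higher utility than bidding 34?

Others bid (4, 4, 4): truth gives 23; bid 24 gives 25 > 23. Violating.
Others bid (4, 4, 24): truth gives 18; bid 24 gives 20 > 18. Violating.
Others bid (4, 4, 35): truth gives 0; bid 35 gives 15 > 0. Violating.
Others bid (4, 24, 4): truth gives 18; bid 24 gives 20 > 18. Violating.
Others bid (4, 4, 34): truth gives 15; no alternative beats it.
Others bid (4, 24, 34): truth gives 10; no alternative beats it.
(Checking all 64 profiles: 30 have a profitable deviation, 34 do not.)

30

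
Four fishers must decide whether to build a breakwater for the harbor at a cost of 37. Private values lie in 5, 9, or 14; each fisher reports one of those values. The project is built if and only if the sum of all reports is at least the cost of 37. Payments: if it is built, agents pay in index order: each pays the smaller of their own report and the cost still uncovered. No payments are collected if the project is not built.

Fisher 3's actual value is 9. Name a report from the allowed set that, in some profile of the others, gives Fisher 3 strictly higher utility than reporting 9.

5

Suppose Fisher 1 reports 5, Fisher 2 reports 14 and Fisher 4 reports 14.
Report 9: project built, pays 9, utility 9 - 9 = 0.
Report 5: project built, pays 5, utility 9 - 5 = 4.
So reporting 5 beats truth here (4 > 0).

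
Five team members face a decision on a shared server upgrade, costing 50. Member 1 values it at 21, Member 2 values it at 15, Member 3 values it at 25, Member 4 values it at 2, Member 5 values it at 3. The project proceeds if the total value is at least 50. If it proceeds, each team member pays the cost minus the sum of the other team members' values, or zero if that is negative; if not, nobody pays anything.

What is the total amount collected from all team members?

14

Total value 66 ≥ cost 50, so it is built.
Member 1: others sum to 45; max(0, 50 - 45) = 5.
Member 2: others sum to 51; max(0, 50 - 51) = 0.
Member 3: others sum to 41; max(0, 50 - 41) = 9.
Member 4: others sum to 64; max(0, 50 - 64) = 0.
Member 5: others sum to 63; max(0, 50 - 63) = 0.
Total collected = 5 + 0 + 9 + 0 + 0 = 14.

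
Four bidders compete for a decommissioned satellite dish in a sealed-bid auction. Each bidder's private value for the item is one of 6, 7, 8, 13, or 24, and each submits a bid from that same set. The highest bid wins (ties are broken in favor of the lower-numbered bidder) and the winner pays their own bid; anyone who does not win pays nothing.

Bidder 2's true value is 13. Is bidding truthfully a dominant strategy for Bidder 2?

Consider the case where Bidder 1 bids 6, Bidder 3 bids 6 and Bidder 4 bids 6.
Truthful bid 13: wins, pays 13, utility 13 - 13 = 0.
Bid 7 instead: wins, pays 7, utility 13 - 7 = 6.
Since 6 > 0, bidding 7 is strictly better here, so truthful bidding is not dominant.

No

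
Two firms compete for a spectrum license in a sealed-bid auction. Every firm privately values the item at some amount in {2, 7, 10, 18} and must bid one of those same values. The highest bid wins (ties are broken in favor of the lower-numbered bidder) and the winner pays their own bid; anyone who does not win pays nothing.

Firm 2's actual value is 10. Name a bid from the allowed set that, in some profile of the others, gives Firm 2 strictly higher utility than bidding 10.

Suppose Firm 1 bids 2.
Bid 10: wins, pays 10, utility 10 - 10 = 0.
Bid 7: wins, pays 7, utility 10 - 7 = 3.
So bidding 7 beats truth here (3 > 0).

7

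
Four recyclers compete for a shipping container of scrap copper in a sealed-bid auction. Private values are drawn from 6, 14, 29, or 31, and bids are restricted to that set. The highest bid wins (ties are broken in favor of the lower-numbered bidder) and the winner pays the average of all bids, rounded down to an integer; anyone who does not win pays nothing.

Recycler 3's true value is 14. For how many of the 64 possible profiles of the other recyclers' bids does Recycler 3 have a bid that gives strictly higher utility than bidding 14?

2

Others bid (6, 14, 6): truth gives 0; bid 29 gives 1 > 0. Violating.
Others bid (14, 6, 6): truth gives 0; bid 29 gives 1 > 0. Violating.
Others bid (6, 6, 6): truth gives 6; no alternative beats it.
Others bid (6, 6, 14): truth gives 4; no alternative beats it.
(Checking all 64 profiles: 2 have a profitable deviation, 62 do not.)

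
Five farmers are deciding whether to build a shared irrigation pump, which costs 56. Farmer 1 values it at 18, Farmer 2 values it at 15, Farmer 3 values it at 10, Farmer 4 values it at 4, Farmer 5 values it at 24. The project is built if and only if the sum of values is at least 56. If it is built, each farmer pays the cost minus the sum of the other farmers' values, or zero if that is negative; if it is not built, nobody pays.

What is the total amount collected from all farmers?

Total value 71 ≥ cost 56, so it is built.
Farmer 1: others sum to 53; max(0, 56 - 53) = 3.
Farmer 2: others sum to 56; max(0, 56 - 56) = 0.
Farmer 3: others sum to 61; max(0, 56 - 61) = 0.
Farmer 4: others sum to 67; max(0, 56 - 67) = 0.
Farmer 5: others sum to 47; max(0, 56 - 47) = 9.
Total collected = 3 + 0 + 0 + 0 + 9 = 12.

12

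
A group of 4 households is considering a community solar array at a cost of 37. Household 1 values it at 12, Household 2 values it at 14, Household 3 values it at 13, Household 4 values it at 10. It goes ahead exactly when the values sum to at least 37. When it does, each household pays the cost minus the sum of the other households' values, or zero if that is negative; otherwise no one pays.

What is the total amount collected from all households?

Total value 49 ≥ cost 37, so it is built.
Household 1: others sum to 37; max(0, 37 - 37) = 0.
Household 2: others sum to 35; max(0, 37 - 35) = 2.
Household 3: others sum to 36; max(0, 37 - 36) = 1.
Household 4: others sum to 39; max(0, 37 - 39) = 0.
Total collected = 0 + 2 + 1 + 0 = 3.

3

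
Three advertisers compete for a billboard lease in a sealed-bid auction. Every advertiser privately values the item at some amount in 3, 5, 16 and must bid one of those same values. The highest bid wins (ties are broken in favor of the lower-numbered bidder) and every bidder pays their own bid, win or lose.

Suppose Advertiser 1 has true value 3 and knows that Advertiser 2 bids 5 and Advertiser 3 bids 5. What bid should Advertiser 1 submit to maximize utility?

5

Bid 3: loses but pays 3, utility -3.
Bid 5: wins, pays 5, utility 3 - 5 = -2.
Bid 16: wins, pays 16, utility 3 - 16 = -13.
The best choice is 5 with utility -2.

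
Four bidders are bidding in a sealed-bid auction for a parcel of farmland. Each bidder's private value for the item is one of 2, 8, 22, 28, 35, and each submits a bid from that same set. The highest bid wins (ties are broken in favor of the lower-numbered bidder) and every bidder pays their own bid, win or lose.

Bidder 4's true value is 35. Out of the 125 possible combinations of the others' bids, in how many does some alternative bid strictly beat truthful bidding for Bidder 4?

88

Others bid (2, 2, 2): truth gives 0; bid 8 gives 27 > 0. Violating.
Others bid (2, 2, 8): truth gives 0; bid 22 gives 13 > 0. Violating.
Others bid (2, 2, 22): truth gives 0; bid 28 gives 7 > 0. Violating.
Others bid (2, 2, 35): truth gives -35; bid 2 gives -2 > -35. Violating.
Others bid (2, 2, 28): truth gives 0; no alternative beats it.
Others bid (2, 8, 28): truth gives 0; no alternative beats it.
(Checking all 125 profiles: 88 have a profitable deviation, 37 do not.)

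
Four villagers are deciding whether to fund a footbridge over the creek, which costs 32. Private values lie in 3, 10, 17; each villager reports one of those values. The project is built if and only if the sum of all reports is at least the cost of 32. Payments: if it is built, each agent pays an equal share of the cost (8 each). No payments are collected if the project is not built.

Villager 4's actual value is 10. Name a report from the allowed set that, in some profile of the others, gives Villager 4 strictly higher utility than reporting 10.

Suppose Villager 1 reports 3, Villager 2 reports 3 and Villager 3 reports 10.
Report 10: project not built, utility 0.
Report 17: project built, pays 8, utility 10 - 8 = 2.
So reporting 17 beats truth here (2 > 0).

17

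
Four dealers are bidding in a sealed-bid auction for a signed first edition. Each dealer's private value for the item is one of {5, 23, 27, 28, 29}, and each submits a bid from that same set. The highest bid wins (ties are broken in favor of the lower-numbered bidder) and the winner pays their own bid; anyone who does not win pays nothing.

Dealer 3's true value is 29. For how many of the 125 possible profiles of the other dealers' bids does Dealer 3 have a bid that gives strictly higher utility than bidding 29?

36

Others bid (5, 5, 5): truth gives 0; bid 23 gives 6 > 0. Violating.
Others bid (5, 5, 23): truth gives 0; bid 23 gives 6 > 0. Violating.
Others bid (5, 5, 27): truth gives 0; bid 27 gives 2 > 0. Violating.
Others bid (5, 5, 28): truth gives 0; bid 28 gives 1 > 0. Violating.
Others bid (5, 5, 29): truth gives 0; no alternative beats it.
Others bid (5, 23, 29): truth gives 0; no alternative beats it.
(Checking all 125 profiles: 36 have a profitable deviation, 89 do not.)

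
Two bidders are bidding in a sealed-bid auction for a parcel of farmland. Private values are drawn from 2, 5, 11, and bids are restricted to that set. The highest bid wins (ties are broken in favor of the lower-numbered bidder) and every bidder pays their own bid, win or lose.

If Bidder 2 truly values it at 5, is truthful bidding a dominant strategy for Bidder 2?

No

Consider the case where Bidder 1 bids 5.
Truthful bid 5: loses but pays 5, utility -5.
Bid 2 instead: loses but pays 2, utility -2.
Since -2 > -5, bidding 2 is strictly better here, so truthful bidding is not dominant.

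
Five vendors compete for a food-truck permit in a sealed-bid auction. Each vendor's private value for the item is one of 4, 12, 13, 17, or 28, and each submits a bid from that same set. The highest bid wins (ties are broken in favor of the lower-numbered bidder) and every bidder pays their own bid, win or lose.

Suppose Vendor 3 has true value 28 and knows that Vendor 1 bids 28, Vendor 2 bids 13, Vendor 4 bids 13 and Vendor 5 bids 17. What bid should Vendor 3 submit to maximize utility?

4

Bid 4: loses but pays 4, utility -4.
Bid 12: loses but pays 12, utility -12.
Bid 13: loses but pays 13, utility -13.
Bid 17: loses but pays 17, utility -17.
Bid 28: loses but pays 28, utility -28.
The best choice is 4 with utility -4.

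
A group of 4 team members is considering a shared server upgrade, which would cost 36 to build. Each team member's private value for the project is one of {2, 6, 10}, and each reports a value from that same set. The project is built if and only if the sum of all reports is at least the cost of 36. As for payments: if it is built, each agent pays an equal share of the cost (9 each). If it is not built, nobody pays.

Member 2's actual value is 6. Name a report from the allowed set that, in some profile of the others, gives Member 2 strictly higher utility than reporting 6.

Suppose Member 1 reports 10, Member 3 reports 10 and Member 4 reports 10.
Report 6: project built, pays 9, utility 6 - 9 = -3.
Report 2: project not built, utility 0.
So reporting 2 beats truth here (0 > -3).

2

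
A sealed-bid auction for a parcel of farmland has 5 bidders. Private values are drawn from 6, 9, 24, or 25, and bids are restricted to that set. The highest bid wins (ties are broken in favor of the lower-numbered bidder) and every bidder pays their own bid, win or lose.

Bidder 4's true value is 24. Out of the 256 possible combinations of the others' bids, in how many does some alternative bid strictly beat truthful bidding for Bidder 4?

234

Others bid (6, 6, 6, 6): truth gives 0; bid 9 gives 15 > 0. Violating.
Others bid (6, 6, 6, 9): truth gives 0; bid 9 gives 15 > 0. Violating.
Others bid (6, 6, 6, 25): truth gives -24; bid 25 gives -1 > -24. Violating.
Others bid (6, 6, 9, 25): truth gives -24; bid 25 gives -1 > -24. Violating.
Others bid (6, 6, 6, 24): truth gives 0; no alternative beats it.
Others bid (6, 6, 9, 6): truth gives 0; no alternative beats it.
(Checking all 256 profiles: 234 have a profitable deviation, 22 do not.)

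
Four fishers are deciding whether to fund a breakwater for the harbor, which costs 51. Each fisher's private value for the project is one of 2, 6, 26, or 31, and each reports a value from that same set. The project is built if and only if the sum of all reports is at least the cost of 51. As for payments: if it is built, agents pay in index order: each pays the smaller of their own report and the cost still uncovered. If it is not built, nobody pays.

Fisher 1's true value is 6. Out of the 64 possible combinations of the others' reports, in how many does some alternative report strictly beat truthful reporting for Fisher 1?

Others report (2, 26, 26): truth gives 0; report 2 gives 4 > 0. Violating.
Others report (2, 26, 31): truth gives 0; report 2 gives 4 > 0. Violating.
Others report (2, 31, 26): truth gives 0; report 2 gives 4 > 0. Violating.
Others report (2, 31, 31): truth gives 0; report 2 gives 4 > 0. Violating.
Others report (2, 2, 2): truth gives 0; no alternative beats it.
Others report (2, 2, 6): truth gives 0; no alternative beats it.
(Checking all 64 profiles: 32 have a profitable deviation, 32 do not.)

32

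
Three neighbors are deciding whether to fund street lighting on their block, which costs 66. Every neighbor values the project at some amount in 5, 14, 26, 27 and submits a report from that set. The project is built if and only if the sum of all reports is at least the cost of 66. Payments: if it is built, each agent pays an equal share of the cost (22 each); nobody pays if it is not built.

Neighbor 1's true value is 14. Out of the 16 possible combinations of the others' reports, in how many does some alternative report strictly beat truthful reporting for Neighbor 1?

4

Others report (26, 26): truth gives -8; report 5 gives 0 > -8. Violating.
Others report (26, 27): truth gives -8; report 5 gives 0 > -8. Violating.
Others report (27, 26): truth gives -8; report 5 gives 0 > -8. Violating.
Others report (27, 27): truth gives -8; report 5 gives 0 > -8. Violating.
Others report (5, 5): truth gives 0; no alternative beats it.
Others report (5, 14): truth gives 0; no alternative beats it.
(Checking all 16 profiles: 4 have a profitable deviation, 12 do not.)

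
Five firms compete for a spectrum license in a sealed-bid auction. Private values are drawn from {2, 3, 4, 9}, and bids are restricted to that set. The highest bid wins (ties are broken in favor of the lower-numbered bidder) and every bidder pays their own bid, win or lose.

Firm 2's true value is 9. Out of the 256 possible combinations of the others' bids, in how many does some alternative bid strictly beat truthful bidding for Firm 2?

118

Others bid (2, 2, 2, 2): truth gives 0; bid 3 gives 6 > 0. Violating.
Others bid (2, 2, 2, 3): truth gives 0; bid 3 gives 6 > 0. Violating.
Others bid (2, 2, 2, 4): truth gives 0; bid 4 gives 5 > 0. Violating.
Others bid (2, 2, 3, 2): truth gives 0; bid 3 gives 6 > 0. Violating.
Others bid (2, 2, 2, 9): truth gives 0; no alternative beats it.
Others bid (2, 2, 3, 9): truth gives 0; no alternative beats it.
(Checking all 256 profiles: 118 have a profitable deviation, 138 do not.)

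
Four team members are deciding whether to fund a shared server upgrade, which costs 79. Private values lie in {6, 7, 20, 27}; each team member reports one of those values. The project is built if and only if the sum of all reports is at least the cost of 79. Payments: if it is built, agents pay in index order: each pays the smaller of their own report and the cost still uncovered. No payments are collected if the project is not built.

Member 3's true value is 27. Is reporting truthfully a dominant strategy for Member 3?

Consider the case where Member 1 reports 6, Member 2 reports 27 and Member 4 reports 27.
Truthful report 27: project built, pays 27, utility 27 - 27 = 0.
Report 20 instead: project built, pays 20, utility 27 - 20 = 7.
Since 7 > 0, reporting 20 is strictly better here, so truthful reporting is not dominant.

No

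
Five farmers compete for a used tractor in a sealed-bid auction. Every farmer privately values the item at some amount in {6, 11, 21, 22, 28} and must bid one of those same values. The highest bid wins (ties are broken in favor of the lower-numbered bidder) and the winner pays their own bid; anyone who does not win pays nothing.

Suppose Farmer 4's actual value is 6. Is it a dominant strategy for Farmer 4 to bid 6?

Check each profile of the others' bids and compare truth against every alternative bid.
Others bid (6, 6, 6, 6): truth gives 0, best alternative gives -5.
Others bid (6, 6, 6, 11): truth gives 0, best alternative gives -5.
Others bid (6, 6, 6, 21): truth gives 0, best alternative gives 0.
Others bid (6, 6, 6, 22): truth gives 0, best alternative gives 0.
Others bid (6, 6, 6, 28): truth gives 0, best alternative gives 0.
Others bid (6, 6, 11, 6): truth gives 0, best alternative gives 0.
(Remaining 619 profiles checked similarly; truth is weakly best in each.)
In every case the truthful bid is at least as good as any alternative, so it is a dominant strategy.

Yes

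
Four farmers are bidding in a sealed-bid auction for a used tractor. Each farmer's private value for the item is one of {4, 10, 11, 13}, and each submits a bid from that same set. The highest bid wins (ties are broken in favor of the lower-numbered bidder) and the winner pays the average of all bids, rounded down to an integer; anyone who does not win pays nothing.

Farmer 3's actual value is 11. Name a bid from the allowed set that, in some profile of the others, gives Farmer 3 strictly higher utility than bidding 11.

13

Suppose Farmer 1 bids 4, Farmer 2 bids 4 and Farmer 4 bids 13.
Bid 11: loses, pays 0, utility 0.
Bid 13: wins, pays 8, utility 11 - 8 = 3.
So bidding 13 beats truth here (3 > 0).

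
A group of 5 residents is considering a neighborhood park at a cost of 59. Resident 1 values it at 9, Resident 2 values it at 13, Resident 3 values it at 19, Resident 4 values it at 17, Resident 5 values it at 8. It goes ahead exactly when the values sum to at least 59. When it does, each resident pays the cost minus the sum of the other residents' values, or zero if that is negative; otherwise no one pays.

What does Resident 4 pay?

10

Total value 66 ≥ cost 59, so the project is built.
The other residents' values sum to 49.
Cost minus that sum is 59 - 49 = 10.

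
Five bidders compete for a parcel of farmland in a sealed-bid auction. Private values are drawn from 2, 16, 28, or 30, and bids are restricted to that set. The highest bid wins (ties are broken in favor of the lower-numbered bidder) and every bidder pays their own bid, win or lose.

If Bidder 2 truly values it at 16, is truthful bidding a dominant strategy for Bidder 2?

No

Consider the case where Bidder 1 bids 2, Bidder 3 bids 2, Bidder 4 bids 2 and Bidder 5 bids 28.
Truthful bid 16: loses but pays 16, utility -16.
Bid 2 instead: loses but pays 2, utility -2.
Since -2 > -16, bidding 2 is strictly better here, so truthful bidding is not dominant.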